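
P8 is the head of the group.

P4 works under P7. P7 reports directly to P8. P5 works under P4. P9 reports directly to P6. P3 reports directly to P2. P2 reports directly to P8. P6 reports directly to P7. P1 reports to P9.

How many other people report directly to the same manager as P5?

P5 reports to P4, and P4 has no other direct reports. P5 has 0 peers.

0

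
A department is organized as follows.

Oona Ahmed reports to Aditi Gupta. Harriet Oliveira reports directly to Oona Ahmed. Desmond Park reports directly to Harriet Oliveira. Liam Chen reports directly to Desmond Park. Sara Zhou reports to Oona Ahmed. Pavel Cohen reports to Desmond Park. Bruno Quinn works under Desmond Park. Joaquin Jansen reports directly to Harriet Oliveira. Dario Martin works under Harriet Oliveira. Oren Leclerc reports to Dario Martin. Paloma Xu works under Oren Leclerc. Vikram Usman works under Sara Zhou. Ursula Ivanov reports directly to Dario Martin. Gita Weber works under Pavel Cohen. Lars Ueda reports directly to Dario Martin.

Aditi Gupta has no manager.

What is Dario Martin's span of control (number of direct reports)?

Dario Martin directly manages Oren Leclerc, Ursula Ivanov, Lars Ueda. That is 3 direct reports.

3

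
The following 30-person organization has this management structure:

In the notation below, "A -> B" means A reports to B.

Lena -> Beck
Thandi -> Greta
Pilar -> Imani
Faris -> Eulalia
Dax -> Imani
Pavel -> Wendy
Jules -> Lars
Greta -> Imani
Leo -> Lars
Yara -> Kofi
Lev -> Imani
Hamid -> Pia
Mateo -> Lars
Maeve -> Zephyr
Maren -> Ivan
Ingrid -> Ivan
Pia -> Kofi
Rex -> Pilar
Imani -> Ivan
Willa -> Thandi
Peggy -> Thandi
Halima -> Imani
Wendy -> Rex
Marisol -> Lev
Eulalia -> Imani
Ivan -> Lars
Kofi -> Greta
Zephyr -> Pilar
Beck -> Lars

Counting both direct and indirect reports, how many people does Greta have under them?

7

Greta directly manages Thandi, Kofi. Under Thandi: Willa, Peggy (2). Under Kofi: Pia, Hamid, Yara (3). So Greta's organization is 2 direct reports plus everyone under them: 3 + 4 = 7.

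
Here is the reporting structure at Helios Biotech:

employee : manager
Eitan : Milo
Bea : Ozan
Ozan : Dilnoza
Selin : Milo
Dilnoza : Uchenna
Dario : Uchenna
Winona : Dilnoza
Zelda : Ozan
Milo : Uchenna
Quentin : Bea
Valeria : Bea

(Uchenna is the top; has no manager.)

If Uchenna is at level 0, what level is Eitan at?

Chain from Eitan up to Uchenna: Eitan → Milo → Uchenna. That is 2 steps up, so Eitan is 2 levels below Uchenna.

2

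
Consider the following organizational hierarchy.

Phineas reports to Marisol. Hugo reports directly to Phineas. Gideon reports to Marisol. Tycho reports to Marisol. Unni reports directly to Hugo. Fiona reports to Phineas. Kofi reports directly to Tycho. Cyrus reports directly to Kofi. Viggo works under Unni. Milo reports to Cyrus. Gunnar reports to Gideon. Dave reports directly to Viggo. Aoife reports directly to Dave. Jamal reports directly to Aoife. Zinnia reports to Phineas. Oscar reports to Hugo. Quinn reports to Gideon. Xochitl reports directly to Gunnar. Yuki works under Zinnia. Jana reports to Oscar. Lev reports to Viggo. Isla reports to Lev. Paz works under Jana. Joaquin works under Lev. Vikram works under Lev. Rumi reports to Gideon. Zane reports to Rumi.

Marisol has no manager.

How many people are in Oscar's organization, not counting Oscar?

2

Oscar directly manages Jana. Under Jana: Paz (1). That's 2 in total.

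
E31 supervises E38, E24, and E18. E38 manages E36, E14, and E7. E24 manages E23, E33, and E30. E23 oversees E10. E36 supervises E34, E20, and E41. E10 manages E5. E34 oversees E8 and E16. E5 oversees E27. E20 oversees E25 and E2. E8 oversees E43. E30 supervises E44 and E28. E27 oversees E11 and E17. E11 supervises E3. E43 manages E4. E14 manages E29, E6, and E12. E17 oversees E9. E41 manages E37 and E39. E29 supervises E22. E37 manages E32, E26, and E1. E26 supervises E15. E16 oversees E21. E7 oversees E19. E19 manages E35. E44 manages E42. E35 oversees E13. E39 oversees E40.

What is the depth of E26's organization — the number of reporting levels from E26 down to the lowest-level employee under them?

The longest chain under E26 runs E26 → E15, which is 1 level below E26.

1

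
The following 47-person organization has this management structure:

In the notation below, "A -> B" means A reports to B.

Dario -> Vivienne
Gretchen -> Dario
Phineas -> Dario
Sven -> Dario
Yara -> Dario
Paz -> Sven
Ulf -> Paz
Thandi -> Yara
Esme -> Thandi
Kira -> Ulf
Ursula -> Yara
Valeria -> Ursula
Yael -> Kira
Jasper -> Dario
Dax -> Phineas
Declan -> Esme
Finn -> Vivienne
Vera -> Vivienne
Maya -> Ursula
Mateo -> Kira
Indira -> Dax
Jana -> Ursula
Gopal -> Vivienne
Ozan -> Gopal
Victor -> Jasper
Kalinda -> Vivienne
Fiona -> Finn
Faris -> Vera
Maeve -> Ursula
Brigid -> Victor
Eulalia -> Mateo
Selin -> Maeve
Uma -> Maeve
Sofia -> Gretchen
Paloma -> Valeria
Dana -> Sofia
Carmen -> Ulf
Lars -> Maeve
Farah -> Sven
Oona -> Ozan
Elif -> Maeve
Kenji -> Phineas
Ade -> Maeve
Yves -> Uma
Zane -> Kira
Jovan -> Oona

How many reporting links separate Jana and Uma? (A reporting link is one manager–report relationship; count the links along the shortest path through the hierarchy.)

Jana is 1 level below Ursula, and Uma is 2 levels below Ursula (their lowest common manager). The shortest path runs up from Jana to Ursula and back down to Uma: 1 + 2 = 3 links.

3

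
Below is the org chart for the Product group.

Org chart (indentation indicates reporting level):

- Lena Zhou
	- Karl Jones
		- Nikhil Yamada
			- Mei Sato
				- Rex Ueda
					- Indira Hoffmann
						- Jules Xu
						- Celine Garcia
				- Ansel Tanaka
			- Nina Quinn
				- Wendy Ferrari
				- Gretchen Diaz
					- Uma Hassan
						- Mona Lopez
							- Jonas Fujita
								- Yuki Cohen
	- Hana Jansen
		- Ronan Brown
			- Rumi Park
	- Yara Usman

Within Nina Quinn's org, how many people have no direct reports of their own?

The people in Nina Quinn's organization with no one reporting to them are Yuki Cohen, Wendy Ferrari. That is 2.

2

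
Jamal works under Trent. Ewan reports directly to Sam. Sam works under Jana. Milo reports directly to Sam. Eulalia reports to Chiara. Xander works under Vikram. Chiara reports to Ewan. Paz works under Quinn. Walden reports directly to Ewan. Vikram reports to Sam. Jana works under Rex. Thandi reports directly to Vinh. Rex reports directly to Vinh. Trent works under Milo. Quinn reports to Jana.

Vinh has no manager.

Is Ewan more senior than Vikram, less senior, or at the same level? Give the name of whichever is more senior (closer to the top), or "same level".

Both Ewan and Vikram are 4 levels below Vinh.

same level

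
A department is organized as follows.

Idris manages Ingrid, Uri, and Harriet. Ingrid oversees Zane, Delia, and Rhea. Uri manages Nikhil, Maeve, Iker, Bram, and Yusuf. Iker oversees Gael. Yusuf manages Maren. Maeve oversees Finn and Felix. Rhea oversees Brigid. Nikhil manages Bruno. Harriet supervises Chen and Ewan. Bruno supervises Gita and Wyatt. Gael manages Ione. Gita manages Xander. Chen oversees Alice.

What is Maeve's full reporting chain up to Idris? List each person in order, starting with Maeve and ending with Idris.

Maeve -> Uri -> Idris

Maeve reports to Uri. Uri reports to Idris. Idris is at the top.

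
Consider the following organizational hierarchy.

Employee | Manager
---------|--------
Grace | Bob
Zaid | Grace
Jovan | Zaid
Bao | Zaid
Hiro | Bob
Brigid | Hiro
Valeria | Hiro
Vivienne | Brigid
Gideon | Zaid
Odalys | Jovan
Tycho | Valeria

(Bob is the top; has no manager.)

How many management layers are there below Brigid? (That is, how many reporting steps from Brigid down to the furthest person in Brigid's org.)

1

The longest chain under Brigid runs Brigid → Vivienne, which is 1 level below Brigid.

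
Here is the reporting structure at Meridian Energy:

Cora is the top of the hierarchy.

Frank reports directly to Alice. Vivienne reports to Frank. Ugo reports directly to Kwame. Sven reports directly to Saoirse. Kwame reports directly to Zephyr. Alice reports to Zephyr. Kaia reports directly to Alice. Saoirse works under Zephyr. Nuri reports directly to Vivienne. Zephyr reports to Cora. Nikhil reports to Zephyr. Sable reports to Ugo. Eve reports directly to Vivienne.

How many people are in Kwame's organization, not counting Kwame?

2

Kwame directly manages Ugo. Under Ugo: Sable (1). That's 2 in total.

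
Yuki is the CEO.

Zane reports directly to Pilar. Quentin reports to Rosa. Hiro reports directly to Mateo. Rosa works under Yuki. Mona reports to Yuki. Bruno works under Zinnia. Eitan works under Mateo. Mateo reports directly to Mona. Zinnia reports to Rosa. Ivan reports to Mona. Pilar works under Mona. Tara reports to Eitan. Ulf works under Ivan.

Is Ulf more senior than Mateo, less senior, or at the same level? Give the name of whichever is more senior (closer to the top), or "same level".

Ulf is 3 levels below Yuki; Mateo is 2. Mateo is higher.

Mateo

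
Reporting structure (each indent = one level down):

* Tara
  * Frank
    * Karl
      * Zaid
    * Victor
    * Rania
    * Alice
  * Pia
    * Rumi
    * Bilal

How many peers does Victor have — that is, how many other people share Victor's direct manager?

3

Victor reports to Frank. Frank's other direct reports are Karl, Rania, Alice — 3 peers.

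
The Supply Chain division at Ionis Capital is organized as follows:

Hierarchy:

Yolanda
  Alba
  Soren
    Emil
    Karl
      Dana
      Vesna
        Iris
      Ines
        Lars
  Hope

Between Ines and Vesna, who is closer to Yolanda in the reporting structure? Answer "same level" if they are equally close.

same level

Both Ines and Vesna are 3 levels below Yolanda.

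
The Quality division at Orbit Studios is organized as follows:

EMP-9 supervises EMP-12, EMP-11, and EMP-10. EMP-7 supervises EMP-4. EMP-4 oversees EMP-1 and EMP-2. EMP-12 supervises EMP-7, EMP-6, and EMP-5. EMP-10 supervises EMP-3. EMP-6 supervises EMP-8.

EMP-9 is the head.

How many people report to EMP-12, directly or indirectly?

7

EMP-12 directly manages EMP-7, EMP-6, EMP-5. Under EMP-7: EMP-4, EMP-2, EMP-1 (3). Under EMP-6: EMP-8 (1). EMP-5 has no reports. So EMP-12's organization is 3 direct reports plus everyone under them: 4 + 2 + 1 = 7.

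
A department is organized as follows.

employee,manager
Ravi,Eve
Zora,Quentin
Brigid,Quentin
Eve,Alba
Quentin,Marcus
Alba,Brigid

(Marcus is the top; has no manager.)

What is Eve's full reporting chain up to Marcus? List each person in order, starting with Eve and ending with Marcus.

Eve -> Alba -> Brigid -> Quentin -> Marcus

Eve reports to Alba. Alba reports to Brigid. Brigid reports to Quentin. Quentin reports to Marcus. Marcus is at the top.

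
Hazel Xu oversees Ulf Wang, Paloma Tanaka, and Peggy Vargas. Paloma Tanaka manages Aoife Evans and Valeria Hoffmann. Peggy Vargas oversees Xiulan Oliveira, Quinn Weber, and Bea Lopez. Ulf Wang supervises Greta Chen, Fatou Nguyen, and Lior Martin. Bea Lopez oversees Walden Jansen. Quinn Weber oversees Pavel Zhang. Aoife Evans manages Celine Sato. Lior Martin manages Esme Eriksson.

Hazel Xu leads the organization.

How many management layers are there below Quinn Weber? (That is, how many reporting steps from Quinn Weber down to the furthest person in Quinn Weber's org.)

1

The longest chain under Quinn Weber runs Quinn Weber → Pavel Zhang, which is 1 level below Quinn Weber.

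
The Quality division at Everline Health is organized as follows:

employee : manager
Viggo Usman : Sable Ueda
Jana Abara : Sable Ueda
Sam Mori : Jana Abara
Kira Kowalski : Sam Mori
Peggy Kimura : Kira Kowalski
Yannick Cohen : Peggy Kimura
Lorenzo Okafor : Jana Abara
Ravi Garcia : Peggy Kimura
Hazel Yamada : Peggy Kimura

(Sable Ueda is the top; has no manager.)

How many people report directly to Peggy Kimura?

3

Peggy Kimura directly manages Yannick Cohen, Ravi Garcia, Hazel Yamada. That is 3 direct reports.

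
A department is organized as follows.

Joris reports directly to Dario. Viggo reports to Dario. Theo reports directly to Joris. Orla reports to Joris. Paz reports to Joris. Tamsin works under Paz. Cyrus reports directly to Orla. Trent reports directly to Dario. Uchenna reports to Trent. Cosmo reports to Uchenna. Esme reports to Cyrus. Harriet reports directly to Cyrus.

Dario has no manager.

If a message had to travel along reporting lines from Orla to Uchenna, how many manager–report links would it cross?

4

Orla is 2 levels below Dario, and Uchenna is 2 levels below Dario (their lowest common manager). The shortest path runs up from Orla to Dario and back down to Uchenna: 2 + 2 = 4 links.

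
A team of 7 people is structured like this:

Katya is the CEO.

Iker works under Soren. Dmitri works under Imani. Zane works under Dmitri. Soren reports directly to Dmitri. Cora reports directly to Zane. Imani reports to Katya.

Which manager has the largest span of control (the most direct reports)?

Dmitri

Direct-report counts: Katya has 1; Imani has 1; Dmitri has 2; Zane has 1; Soren has 1. The largest is 2, held by Dmitri.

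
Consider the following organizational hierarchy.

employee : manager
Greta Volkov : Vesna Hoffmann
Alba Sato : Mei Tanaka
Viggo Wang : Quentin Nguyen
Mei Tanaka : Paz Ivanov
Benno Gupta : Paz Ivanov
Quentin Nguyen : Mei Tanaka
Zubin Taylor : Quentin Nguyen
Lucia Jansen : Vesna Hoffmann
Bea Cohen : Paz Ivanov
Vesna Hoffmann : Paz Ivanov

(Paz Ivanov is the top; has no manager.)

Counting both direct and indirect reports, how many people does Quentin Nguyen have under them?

Quentin Nguyen directly manages Viggo Wang, Zubin Taylor. Viggo Wang has no reports. Zubin Taylor has no reports. So Quentin Nguyen's organization is 2 direct reports plus everyone under them: 1 + 1 = 2.

2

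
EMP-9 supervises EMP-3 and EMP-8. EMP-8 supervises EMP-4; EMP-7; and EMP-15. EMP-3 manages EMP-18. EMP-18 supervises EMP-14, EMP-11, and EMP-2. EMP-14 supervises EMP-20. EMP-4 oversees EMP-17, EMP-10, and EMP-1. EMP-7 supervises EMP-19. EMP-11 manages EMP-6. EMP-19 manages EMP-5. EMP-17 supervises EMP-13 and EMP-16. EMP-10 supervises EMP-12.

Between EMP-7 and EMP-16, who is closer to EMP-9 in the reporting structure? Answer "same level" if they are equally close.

EMP-7

EMP-7 is 2 levels below EMP-9; EMP-16 is 4. EMP-7 is higher.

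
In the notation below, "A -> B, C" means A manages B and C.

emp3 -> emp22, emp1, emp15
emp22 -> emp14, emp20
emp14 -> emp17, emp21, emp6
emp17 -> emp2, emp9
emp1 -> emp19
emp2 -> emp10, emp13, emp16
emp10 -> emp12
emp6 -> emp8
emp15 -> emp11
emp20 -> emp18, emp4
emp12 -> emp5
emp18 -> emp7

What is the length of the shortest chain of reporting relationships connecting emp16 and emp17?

2

emp16 is in emp17's organization: the chain from emp16 up to emp17 is emp16 → emp2 → emp17, which is 2 links.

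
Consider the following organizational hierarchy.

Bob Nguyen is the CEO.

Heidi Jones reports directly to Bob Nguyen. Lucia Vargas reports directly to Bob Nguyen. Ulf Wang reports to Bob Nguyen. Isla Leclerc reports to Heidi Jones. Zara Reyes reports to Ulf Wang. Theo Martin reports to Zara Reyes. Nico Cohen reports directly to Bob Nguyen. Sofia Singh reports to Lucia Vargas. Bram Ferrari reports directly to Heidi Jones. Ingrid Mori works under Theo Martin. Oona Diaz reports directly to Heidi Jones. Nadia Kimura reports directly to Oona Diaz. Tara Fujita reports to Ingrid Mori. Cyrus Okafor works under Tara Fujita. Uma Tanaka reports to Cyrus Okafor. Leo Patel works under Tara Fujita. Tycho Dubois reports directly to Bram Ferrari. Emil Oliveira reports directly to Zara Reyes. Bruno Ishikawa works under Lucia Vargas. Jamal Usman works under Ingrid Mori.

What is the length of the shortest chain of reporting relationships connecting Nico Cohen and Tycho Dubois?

Nico Cohen is 1 level below Bob Nguyen, and Tycho Dubois is 3 levels below Bob Nguyen (their lowest common manager). The shortest path runs up from Nico Cohen to Bob Nguyen and back down to Tycho Dubois: 1 + 3 = 4 links.

4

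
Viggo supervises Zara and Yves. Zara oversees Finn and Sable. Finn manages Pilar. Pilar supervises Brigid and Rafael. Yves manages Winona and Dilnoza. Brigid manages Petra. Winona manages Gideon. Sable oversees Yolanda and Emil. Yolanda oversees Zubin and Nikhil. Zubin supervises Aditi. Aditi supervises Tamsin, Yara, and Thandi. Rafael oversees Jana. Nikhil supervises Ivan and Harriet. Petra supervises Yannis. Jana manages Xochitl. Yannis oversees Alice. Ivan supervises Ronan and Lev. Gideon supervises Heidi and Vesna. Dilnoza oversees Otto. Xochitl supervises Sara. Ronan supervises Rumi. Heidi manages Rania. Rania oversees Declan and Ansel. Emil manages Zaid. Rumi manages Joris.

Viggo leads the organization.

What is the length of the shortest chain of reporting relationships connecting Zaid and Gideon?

Zaid is 4 levels below Viggo, and Gideon is 3 levels below Viggo (their lowest common manager). The shortest path runs up from Zaid to Viggo and back down to Gideon: 4 + 3 = 7 links.

7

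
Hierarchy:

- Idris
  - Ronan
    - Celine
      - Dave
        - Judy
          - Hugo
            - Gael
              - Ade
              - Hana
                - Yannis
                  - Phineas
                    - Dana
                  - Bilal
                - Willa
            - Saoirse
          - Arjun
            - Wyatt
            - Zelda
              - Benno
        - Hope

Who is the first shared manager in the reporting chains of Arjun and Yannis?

Judy

Arjun's chain of managers is Judy, Dave, Celine, Ronan, Idris. Yannis's chain of managers is Hana, Gael, Hugo, Judy, Dave, Celine, Ronan, Idris. The first manager that appears in both chains is Judy.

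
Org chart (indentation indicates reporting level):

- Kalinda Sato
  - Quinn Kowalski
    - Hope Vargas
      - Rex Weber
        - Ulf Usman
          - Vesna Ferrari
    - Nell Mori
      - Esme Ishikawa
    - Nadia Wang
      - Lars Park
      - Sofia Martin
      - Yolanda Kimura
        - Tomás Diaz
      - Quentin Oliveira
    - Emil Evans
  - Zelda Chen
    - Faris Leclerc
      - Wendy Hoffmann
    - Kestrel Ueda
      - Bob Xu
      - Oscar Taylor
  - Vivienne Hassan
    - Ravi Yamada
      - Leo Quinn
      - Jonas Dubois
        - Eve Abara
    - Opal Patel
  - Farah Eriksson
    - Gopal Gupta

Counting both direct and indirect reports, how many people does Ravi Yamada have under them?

3

Ravi Yamada directly manages Leo Quinn, Jonas Dubois. Leo Quinn has no reports. Under Jonas Dubois: Eve Abara (1). So Ravi Yamada's organization is 2 direct reports plus everyone under them: 1 + 2 = 3.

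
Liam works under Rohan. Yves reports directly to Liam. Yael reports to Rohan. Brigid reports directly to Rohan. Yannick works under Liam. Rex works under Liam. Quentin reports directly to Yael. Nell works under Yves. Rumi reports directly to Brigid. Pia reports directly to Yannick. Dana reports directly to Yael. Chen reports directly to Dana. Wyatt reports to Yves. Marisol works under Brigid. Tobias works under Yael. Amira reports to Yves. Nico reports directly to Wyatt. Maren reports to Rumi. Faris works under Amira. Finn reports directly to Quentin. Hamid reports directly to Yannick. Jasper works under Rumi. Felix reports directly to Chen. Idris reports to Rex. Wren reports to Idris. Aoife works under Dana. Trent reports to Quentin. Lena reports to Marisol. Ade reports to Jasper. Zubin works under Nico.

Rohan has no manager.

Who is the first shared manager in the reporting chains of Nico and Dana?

Rohan

Nico's chain of managers is Wyatt, Yves, Liam, Rohan. Dana's chain of managers is Yael, Rohan. The first manager that appears in both chains is Rohan.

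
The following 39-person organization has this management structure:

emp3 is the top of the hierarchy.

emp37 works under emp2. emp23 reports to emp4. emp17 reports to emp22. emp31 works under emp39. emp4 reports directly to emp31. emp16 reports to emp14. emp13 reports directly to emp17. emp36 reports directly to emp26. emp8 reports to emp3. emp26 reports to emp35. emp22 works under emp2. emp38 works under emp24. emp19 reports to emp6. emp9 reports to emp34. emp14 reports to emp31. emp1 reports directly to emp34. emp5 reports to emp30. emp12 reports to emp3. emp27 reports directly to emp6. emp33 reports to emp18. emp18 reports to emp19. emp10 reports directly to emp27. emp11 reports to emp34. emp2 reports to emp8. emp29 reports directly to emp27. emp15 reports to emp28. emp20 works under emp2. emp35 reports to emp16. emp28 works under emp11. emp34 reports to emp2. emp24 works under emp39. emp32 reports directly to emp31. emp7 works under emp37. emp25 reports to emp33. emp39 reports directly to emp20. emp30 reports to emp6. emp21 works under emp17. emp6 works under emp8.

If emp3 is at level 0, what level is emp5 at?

Chain from emp5 up to emp3: emp5 → emp30 → emp6 → emp8 → emp3. That is 4 steps up, so emp5 is 4 levels below emp3.

4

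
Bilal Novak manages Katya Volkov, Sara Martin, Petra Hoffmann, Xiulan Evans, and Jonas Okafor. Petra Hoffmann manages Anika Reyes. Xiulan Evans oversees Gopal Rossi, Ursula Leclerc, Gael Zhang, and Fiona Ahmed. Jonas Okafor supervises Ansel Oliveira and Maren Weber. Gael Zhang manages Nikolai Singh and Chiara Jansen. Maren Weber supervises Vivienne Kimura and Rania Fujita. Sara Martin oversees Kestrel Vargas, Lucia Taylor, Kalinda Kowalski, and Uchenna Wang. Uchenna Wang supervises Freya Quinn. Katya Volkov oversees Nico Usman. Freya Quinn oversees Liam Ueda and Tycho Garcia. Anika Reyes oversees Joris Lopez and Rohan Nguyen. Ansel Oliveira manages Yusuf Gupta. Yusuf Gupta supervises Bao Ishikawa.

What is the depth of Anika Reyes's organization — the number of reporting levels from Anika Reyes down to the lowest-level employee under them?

The longest chain under Anika Reyes runs Anika Reyes → Joris Lopez, which is 1 level below Anika Reyes.

1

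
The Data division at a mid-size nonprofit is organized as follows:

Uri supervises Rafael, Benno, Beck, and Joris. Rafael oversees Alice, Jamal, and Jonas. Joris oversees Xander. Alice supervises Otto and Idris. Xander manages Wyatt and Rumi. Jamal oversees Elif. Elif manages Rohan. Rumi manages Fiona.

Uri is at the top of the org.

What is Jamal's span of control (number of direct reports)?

1

Jamal directly manages Elif. That is 1 direct report.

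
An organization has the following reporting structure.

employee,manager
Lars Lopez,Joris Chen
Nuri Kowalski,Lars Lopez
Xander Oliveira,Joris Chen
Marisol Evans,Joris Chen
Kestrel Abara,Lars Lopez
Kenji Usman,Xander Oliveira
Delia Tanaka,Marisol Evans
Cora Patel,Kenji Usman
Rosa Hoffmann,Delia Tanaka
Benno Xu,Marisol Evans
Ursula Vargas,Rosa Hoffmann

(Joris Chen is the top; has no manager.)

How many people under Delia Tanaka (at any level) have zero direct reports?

The only person in Delia Tanaka's organization with no one reporting to them is Ursula Vargas. That is 1.

1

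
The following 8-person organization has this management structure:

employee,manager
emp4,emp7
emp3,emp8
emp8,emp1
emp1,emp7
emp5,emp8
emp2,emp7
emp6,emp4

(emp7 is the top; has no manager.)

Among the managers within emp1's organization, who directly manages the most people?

emp8

Direct-report counts within emp1's organization: emp1 has 1; emp8 has 2. The largest is 2, held by emp8.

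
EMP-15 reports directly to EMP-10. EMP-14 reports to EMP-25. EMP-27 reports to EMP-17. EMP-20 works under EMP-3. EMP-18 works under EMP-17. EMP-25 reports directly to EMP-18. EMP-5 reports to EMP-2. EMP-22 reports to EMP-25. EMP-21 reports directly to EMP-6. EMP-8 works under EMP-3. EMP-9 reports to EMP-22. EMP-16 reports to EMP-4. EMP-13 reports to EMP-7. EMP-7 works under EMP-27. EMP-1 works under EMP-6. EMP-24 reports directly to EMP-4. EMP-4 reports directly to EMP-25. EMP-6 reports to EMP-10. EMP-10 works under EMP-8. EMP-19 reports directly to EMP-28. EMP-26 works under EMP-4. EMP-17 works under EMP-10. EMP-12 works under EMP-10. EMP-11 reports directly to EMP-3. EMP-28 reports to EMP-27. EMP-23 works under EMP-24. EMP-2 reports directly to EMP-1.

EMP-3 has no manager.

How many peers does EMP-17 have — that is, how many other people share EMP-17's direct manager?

EMP-17 reports to EMP-10. EMP-10's other direct reports are EMP-15, EMP-6, EMP-12 — 3 peers.

3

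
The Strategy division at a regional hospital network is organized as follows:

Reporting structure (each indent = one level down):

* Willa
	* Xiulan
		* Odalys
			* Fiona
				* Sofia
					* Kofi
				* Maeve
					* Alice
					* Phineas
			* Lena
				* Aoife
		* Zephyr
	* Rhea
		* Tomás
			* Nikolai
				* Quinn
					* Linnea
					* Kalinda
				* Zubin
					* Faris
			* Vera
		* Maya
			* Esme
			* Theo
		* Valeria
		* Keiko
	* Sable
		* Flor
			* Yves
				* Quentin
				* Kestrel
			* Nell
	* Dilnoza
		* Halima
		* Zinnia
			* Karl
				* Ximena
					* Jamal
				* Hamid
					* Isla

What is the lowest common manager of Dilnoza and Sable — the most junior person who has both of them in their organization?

Willa

Dilnoza's chain of managers is Willa. Sable's chain of managers is Willa. The first manager that appears in both chains is Willa.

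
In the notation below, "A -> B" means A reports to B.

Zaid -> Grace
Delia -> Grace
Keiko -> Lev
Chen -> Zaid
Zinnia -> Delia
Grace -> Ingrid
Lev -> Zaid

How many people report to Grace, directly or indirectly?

Grace directly manages Delia, Zaid. Under Delia: Zinnia (1). Under Zaid: Lev, Keiko, Chen (3). So Grace's organization is 2 direct reports plus everyone under them: 2 + 4 = 6.

6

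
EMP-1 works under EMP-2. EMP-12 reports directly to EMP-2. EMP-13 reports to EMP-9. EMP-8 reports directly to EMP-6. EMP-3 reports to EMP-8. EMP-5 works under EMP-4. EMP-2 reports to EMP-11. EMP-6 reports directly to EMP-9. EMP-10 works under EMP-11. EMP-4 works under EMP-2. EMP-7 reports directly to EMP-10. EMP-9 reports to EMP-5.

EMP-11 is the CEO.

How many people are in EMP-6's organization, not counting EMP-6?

2

EMP-6 directly manages EMP-8. Under EMP-8: EMP-3 (1). That's 2 in total.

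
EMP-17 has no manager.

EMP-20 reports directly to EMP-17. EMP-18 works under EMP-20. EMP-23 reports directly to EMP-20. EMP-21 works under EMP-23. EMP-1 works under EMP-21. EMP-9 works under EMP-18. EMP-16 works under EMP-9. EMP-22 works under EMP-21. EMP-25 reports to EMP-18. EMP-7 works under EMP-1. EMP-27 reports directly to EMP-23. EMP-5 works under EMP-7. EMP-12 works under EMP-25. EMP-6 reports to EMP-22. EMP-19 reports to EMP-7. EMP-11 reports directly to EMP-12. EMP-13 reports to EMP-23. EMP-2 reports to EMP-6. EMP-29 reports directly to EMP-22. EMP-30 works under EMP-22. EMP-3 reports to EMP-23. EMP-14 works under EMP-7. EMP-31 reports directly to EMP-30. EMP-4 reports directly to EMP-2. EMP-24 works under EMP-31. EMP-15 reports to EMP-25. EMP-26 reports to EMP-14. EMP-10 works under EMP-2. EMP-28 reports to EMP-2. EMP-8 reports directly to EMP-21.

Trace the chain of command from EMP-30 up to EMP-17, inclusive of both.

EMP-30 -> EMP-22 -> EMP-21 -> EMP-23 -> EMP-20 -> EMP-17

EMP-30 reports to EMP-22. EMP-22 reports to EMP-21. EMP-21 reports to EMP-23. EMP-23 reports to EMP-20. EMP-20 reports to EMP-17. EMP-17 is at the top.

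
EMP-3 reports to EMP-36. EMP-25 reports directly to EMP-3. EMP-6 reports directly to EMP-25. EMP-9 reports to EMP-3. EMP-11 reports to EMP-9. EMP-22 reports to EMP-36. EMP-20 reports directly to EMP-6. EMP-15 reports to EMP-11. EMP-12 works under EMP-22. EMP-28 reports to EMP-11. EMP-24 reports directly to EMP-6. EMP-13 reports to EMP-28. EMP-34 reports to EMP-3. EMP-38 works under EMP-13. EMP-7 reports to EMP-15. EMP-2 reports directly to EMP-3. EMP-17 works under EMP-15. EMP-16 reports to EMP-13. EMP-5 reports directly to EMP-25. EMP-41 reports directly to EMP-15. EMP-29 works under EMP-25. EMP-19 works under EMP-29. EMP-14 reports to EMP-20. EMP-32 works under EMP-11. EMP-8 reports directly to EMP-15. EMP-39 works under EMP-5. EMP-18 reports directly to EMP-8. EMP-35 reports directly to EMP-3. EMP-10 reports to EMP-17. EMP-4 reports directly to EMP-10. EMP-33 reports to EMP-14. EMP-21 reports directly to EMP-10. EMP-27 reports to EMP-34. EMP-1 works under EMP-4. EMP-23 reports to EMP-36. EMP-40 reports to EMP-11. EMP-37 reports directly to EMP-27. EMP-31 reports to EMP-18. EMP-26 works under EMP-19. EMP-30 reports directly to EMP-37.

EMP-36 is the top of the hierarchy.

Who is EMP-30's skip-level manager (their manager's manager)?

EMP-27

EMP-30 reports to EMP-37, and EMP-37 reports to EMP-27. So EMP-30's skip-level manager is EMP-27.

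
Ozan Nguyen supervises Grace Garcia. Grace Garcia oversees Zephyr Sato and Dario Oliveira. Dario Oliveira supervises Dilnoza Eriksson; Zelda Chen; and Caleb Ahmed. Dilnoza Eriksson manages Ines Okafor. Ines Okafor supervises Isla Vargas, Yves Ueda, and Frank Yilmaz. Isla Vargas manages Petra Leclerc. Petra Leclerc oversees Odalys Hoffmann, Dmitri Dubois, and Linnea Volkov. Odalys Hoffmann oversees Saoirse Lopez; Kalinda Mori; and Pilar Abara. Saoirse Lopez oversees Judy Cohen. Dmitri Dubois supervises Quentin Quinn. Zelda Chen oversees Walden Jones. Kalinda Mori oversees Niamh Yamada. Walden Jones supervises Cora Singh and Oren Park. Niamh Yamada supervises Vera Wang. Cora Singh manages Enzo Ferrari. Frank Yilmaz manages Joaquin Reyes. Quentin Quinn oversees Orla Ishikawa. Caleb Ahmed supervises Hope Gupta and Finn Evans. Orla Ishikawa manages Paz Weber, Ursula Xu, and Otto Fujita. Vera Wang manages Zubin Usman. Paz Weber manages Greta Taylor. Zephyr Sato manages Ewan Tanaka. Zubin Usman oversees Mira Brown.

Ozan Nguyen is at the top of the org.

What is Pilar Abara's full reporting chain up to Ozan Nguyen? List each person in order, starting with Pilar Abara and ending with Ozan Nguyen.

Pilar Abara -> Odalys Hoffmann -> Petra Leclerc -> Isla Vargas -> Ines Okafor -> Dilnoza Eriksson -> Dario Oliveira -> Grace Garcia -> Ozan Nguyen

Pilar Abara reports to Odalys Hoffmann. Odalys Hoffmann reports to Petra Leclerc. Petra Leclerc reports to Isla Vargas. Isla Vargas reports to Ines Okafor. Ines Okafor reports to Dilnoza Eriksson. Dilnoza Eriksson reports to Dario Oliveira. Dario Oliveira reports to Grace Garcia. Grace Garcia reports to Ozan Nguyen. Ozan Nguyen is at the top.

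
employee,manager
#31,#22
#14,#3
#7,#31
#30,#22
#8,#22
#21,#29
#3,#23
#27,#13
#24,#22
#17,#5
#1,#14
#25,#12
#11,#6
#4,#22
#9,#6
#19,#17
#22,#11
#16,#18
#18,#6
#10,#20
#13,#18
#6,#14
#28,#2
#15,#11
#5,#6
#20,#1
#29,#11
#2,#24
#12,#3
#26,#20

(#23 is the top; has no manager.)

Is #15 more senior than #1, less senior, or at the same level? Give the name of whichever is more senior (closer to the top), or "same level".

#15 is 5 levels below #23; #1 is 3. #1 is higher.

#1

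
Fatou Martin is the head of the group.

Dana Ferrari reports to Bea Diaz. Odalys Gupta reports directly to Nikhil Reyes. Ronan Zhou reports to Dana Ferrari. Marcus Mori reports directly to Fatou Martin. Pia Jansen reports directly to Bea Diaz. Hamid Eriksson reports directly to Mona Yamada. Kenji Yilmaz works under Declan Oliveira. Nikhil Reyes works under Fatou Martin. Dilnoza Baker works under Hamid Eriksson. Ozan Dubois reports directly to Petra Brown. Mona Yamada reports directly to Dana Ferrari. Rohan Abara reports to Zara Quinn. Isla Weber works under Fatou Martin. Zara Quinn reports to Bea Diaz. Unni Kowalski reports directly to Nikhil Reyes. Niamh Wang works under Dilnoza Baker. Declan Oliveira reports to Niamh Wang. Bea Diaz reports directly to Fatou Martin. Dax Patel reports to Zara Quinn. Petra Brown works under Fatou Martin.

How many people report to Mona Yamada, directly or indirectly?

5

Mona Yamada directly manages Hamid Eriksson. Under Hamid Eriksson: Dilnoza Baker, Niamh Wang, Declan Oliveira, Kenji Yilmaz (4). That's 5 in total.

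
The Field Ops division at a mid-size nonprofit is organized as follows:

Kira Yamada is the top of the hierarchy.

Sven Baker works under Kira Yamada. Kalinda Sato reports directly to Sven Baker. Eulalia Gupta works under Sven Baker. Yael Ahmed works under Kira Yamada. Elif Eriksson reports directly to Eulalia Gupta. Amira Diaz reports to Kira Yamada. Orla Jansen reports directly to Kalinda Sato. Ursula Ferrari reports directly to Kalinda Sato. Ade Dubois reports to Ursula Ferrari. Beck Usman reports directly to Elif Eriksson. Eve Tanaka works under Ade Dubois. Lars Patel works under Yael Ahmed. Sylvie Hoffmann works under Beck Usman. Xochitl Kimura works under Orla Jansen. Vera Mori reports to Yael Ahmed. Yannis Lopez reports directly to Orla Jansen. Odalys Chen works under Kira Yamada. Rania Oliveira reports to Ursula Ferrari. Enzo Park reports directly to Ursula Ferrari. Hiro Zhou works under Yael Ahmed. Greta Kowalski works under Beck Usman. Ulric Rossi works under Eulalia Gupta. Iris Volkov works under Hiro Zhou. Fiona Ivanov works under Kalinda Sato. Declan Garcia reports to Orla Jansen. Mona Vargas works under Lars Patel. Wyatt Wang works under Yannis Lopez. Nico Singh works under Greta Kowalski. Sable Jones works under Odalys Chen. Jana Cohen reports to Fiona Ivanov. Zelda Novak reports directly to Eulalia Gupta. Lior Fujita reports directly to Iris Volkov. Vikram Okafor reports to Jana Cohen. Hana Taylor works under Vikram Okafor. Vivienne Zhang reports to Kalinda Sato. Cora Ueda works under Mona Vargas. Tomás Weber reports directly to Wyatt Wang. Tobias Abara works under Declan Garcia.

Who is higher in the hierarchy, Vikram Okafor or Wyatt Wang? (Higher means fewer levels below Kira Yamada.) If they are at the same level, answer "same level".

Both Vikram Okafor and Wyatt Wang are 5 levels below Kira Yamada.

same level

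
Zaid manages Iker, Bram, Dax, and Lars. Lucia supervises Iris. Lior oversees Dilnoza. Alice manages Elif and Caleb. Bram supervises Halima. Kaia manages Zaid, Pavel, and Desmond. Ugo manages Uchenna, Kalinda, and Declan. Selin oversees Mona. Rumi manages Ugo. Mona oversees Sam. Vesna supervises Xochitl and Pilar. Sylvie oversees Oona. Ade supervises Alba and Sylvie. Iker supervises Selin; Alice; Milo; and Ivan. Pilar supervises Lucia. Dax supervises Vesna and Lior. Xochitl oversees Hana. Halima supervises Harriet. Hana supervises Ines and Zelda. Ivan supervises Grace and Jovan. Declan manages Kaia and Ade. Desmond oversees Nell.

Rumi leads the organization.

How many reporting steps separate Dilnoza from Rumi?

Chain from Dilnoza up to Rumi: Dilnoza → Lior → Dax → Zaid → Kaia → Declan → Ugo → Rumi. That is 7 steps up, so Dilnoza is 7 levels below Rumi.

7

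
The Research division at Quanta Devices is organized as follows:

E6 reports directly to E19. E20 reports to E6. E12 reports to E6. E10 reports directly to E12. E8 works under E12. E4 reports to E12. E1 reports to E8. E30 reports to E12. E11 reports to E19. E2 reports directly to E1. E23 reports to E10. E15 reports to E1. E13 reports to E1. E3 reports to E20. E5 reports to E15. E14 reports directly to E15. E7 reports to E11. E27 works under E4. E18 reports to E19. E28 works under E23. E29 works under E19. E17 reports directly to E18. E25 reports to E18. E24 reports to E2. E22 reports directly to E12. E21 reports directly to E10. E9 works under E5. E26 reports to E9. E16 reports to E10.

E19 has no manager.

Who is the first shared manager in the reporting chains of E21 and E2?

E21's chain of managers is E10, E12, E6, E19. E2's chain of managers is E1, E8, E12, E6, E19. The first manager that appears in both chains is E12.

E12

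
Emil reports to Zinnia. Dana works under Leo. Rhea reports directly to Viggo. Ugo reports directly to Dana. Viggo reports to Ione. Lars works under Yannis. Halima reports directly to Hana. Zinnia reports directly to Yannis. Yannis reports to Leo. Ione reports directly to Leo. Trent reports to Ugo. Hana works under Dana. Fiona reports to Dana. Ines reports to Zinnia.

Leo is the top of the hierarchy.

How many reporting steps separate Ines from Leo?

3

Chain from Ines up to Leo: Ines → Zinnia → Yannis → Leo. That is 3 steps up, so Ines is 3 levels below Leo.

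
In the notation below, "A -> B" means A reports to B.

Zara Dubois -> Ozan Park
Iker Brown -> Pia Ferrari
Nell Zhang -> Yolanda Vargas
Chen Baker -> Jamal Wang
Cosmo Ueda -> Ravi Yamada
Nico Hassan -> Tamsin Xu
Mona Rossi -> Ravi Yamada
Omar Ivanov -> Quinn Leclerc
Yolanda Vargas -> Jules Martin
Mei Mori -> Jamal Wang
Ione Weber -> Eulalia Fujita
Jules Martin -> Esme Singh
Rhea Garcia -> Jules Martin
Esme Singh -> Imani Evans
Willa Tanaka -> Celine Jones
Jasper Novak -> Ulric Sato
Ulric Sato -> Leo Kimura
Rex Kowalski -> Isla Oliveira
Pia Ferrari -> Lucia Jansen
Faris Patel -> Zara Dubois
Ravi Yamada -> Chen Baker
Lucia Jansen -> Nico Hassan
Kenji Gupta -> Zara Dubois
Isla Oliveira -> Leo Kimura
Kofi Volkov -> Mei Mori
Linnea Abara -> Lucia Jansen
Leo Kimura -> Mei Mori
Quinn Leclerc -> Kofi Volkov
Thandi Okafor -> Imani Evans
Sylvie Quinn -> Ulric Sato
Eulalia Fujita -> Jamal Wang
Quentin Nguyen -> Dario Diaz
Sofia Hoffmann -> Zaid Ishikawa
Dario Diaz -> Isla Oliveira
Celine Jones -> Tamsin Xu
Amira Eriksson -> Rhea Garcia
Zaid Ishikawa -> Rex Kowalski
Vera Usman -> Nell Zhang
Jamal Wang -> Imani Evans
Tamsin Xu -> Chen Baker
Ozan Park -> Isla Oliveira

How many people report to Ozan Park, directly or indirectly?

Ozan Park directly manages Zara Dubois. Under Zara Dubois: Faris Patel, Kenji Gupta (2). That's 3 in total.

3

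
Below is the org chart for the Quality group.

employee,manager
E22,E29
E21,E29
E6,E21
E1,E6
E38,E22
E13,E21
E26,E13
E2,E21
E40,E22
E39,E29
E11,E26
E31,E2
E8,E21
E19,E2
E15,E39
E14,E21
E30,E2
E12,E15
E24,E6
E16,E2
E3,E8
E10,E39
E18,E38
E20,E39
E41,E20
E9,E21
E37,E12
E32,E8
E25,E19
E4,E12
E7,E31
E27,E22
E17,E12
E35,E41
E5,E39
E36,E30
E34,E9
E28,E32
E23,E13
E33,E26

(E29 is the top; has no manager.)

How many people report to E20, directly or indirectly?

2

E20 directly manages E41. Under E41: E35 (1). That's 2 in total.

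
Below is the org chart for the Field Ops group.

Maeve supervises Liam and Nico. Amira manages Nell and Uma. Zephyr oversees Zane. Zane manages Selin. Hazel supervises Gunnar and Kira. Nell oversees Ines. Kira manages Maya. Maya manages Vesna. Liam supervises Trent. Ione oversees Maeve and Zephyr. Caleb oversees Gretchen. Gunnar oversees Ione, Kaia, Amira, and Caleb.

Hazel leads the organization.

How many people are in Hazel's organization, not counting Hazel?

19

Hazel directly manages Gunnar, Kira. Under Gunnar: Caleb, Gretchen, Amira, Nell, Ines, Uma, Kaia, Ione, Zephyr, Zane, Selin, Maeve, Nico, Liam, Trent (15). Under Kira: Maya, Vesna (2). So Hazel's organization is 2 direct reports plus everyone under them: 16 + 3 = 19.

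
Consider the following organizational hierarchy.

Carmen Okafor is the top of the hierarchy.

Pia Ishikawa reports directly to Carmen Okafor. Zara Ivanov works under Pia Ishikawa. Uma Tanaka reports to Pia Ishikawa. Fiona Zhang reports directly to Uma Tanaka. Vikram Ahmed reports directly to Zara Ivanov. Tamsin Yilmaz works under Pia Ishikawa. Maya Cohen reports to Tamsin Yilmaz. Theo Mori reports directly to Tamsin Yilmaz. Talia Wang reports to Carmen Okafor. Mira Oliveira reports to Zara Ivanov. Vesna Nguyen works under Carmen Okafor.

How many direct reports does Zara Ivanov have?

2

Zara Ivanov directly manages Vikram Ahmed, Mira Oliveira. That is 2 direct reports.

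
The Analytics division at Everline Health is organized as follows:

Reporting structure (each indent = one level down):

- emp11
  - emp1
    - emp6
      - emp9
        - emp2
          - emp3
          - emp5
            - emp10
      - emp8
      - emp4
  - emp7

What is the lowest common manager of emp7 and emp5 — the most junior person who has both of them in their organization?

emp11

emp7's chain of managers is emp11. emp5's chain of managers is emp2, emp9, emp6, emp1, emp11. The first manager that appears in both chains is emp11.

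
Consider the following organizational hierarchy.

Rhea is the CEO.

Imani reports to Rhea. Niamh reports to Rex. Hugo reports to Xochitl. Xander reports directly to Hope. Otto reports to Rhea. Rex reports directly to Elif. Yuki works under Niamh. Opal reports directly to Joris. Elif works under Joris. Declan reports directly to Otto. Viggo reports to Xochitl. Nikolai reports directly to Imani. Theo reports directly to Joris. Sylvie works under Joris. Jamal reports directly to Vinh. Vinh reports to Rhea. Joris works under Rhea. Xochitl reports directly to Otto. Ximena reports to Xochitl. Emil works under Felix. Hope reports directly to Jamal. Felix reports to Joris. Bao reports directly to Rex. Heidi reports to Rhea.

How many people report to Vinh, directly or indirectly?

3

Vinh directly manages Jamal. Under Jamal: Hope, Xander (2). That's 3 in total.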